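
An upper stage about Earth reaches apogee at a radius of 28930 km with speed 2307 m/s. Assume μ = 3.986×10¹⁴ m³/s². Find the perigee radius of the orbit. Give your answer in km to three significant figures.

perigee radius ≈ 6930 km

r_a = 2.893×10⁷ m.
Specific energy ε = v²/2 − μ/r = -1.112×10⁷ J/kg, so a = −μ/(2ε) = 1.793×10⁷ m.
The apsides satisfy r_p + r_a = 2a, so the perigee radius is 2a − r_a = 6.925×10⁶ m = 6925.1 km.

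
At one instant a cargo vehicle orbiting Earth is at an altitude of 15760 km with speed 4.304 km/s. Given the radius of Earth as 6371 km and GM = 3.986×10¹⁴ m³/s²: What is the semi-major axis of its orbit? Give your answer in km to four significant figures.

r = 6371 + 15760 = 22131 km = 2.213×10⁷ m.
Specific orbital energy ε = v²/2 − μ/r = (4304)²/2 − 3.986×10¹⁴/2.213×10⁷ = -8.749×10⁶ J/kg.
Since ε = −μ/(2a), a = −μ/(2ε) = 2.278×10⁷ m = 22780 km.

a ≈ 22780 km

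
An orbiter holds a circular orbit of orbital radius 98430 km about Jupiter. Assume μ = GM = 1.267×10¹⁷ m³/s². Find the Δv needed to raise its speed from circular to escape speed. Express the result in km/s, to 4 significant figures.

r = 98430 km = 9.843×10⁷ m.
Circular speed v_c = √(μ/r) = 35880 m/s.
Escape speed v_esc = √(2μ/r) = √2 × v_c = 50740 m/s.
Δv = v_esc − v_c = 14860 m/s = 14.86 km/s.

Δv ≈ 14.86 km/s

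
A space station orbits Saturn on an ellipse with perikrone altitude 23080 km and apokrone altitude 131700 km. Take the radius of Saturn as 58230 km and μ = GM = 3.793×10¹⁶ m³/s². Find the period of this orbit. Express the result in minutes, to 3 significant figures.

T ≈ 849 minutes

r_p = 58230 + 23080 = 81310 km = 8.1310×10⁷ m.
r_a = 58230 + 131700 = 189930 km = 1.8993×10⁸ m.
Semi-major axis a = (r_p + r_a)/2 = (81310 + 1.8993×10⁵)/2 = 1.3562×10⁵ km = 1.356×10⁸ m.
By Kepler's third law T = 2π√(a³/μ) = 2π × 8.110×10³ = 5.095×10⁴ s.
= 849.2 minutes.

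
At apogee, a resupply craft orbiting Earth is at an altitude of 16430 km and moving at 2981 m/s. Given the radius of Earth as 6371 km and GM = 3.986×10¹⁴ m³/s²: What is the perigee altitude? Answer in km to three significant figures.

r_a = 6371 + 16430 = 22801 km = 2.280×10⁷ m.
Specific energy ε = v²/2 − μ/r = -1.304×10⁷ J/kg, so a = −μ/(2ε) = 1.529×10⁷ m.
The apsides satisfy r_p + r_a = 2a, so the perigee radius is 2a − r_a = 7.770×10⁶ m = 7770.0 km.
Perigee altitude = 7770.0 − 6371 = 1399.0 km.

perigee altitude ≈ 1400 km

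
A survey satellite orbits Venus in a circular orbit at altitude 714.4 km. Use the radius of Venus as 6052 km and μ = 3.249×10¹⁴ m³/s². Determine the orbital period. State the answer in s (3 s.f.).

r = 6052 + 714.4 = 6766.4 km = 6.7664×10⁶ m.
Kepler's third law: T = 2π√(r³/μ) = 2π√((6.766×10⁶)³ / 3.249×10¹⁴).
r³/μ = 9.535×10⁵ s², so T = 2π × 9.765×10² = 6.135×10³ s.

T ≈ 6140 s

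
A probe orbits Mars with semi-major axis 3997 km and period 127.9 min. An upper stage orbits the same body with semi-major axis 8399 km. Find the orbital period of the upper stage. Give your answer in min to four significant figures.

T₂ ≈ 389.6 min

Kepler's third law: T² ∝ a³, so T₂ = T₁ (a₂/a₁)^(3/2).
a₂/a₁ = 2.101, (a₂/a₁)^(3/2) = 3.046.
T₂ = 127.9 × 3.046 = 389.6 min.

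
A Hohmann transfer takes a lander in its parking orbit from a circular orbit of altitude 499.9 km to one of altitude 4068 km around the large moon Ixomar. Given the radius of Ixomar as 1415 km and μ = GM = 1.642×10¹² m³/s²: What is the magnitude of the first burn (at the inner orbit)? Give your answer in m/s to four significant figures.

r₁ = 1415 + 499.9 = 1914.9 km = 1.9149×10⁶ m.
r₂ = 1415 + 4068 = 5483.0 km = 5.4830×10⁶ m.
Transfer ellipse a_t = (r₁ + r₂)/2 = 3.699×10⁶ m.
At r₁: circular v_c1 = √(μ/r₁) = 926.0 m/s; transfer-periapsis v_p = √[μ(2/r₁ − 1/a_t)] = 1127 m/s.
Δv₁ = v_p − v_c1 = 201.4 m/s.

Δv ≈ 201.4 m/s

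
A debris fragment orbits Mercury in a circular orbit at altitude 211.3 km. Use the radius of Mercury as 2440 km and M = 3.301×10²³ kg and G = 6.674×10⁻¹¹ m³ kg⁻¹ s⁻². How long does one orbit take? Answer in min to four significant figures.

μ = GM = 6.674×10⁻¹¹ × 3.301×10²³ = 2.203×10¹³ m³/s².
r = 2440 + 211.3 = 2651.3 km = 2.6513×10⁶ m.
Kepler's third law: T = 2π√(r³/μ) = 2π√((2.651×10⁶)³ / 2.203×10¹³).
r³/μ = 8.460×10⁵ s², so T = 2π × 9.198×10² = 5.779×10³ s.
Converting: 5.779×10³ s ÷ 60.00 = 96.32 min.

T ≈ 96.32 min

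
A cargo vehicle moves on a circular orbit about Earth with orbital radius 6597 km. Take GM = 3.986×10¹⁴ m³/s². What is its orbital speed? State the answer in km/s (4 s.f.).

v ≈ 7.773 km/s

r = 6597 km = 6.597×10⁶ m.
For a circular orbit v = √(μ/r) = √(3.986×10¹⁴ / 6.597×10⁶) = √(6.042×10⁷) = 7773 m/s.
That is 7.773 km/s.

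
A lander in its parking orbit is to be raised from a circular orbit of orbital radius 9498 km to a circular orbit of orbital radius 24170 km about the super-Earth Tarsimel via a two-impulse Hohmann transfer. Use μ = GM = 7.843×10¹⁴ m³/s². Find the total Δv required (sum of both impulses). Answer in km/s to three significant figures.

r₁ = 9498 km = 9.498×10⁶ m.
r₂ = 24170 km = 2.417×10⁷ m.
Transfer ellipse a_t = (r₁ + r₂)/2 = 1.683×10⁷ m.
At r₁: circular v_c1 = √(μ/r₁) = 9087 m/s; transfer-periapsis v_p = √[μ(2/r₁ − 1/a_t)] = 10890 m/s.
Δv₁ = v_p − v_c1 = 1801 m/s.
At r₂: circular v_c2 = √(μ/r₂) = 5696 m/s; transfer-apoapsis v_a = √[μ(2/r₂ − 1/a_t)] = 4279 m/s.
Δv₂ = v_c2 − v_a = 1418 m/s.
Total Δv = Δv₁ + Δv₂ = 3219 m/s = 3.219 km/s.

Δv_total ≈ 3.22 km/s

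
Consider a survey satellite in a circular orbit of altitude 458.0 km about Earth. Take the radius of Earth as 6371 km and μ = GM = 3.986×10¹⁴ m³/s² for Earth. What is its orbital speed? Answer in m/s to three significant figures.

r = 6371 + 458.0 = 6829.0 km = 6.8290×10⁶ m.
For a circular orbit v = √(μ/r) = √(3.986×10¹⁴ / 6.829×10⁶) = √(5.837×10⁷) = 7640 m/s.

v ≈ 7640 m/s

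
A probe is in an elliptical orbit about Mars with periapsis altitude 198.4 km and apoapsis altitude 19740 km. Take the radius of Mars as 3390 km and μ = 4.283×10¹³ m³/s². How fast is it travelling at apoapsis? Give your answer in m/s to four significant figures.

r_p = 3390 + 198.4 = 3588.4 km = 3.5884×10⁶ m.
r_a = 3390 + 19740 = 23130 km = 2.3130×10⁷ m.
Semi-major axis a = (r_p + r_a)/2 = 13359 km = 1.336×10⁷ m.
Vis-viva: v² = μ(2/r − 1/a) = 4.283×10¹³ × (8.647×10⁻⁸ − 7.485×10⁻⁸) = 4.974×10⁵ m²/s².
v = 705.3 m/s.

v ≈ 705.3 m/s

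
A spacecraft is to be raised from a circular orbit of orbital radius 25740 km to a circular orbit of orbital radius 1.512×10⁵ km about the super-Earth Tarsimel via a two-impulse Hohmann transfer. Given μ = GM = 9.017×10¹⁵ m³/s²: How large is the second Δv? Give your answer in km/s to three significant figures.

Δv ≈ 3.56 km/s

r₁ = 25740 km = 2.574×10⁷ m.
r₂ = 1.512×10⁵ km = 1.512×10⁸ m.
Transfer ellipse a_t = (r₁ + r₂)/2 = 8.847×10⁷ m.
At r₁: circular v_c1 = √(μ/r₁) = 18720 m/s; transfer-periapsis v_p = √[μ(2/r₁ − 1/a_t)] = 24470 m/s.
At r₂: circular v_c2 = √(μ/r₂) = 7722 m/s; transfer-apoapsis v_a = √[μ(2/r₂ − 1/a_t)] = 4165 m/s.
Δv₂ = v_c2 − v_a = 3557 m/s.
= 3.557 km/s.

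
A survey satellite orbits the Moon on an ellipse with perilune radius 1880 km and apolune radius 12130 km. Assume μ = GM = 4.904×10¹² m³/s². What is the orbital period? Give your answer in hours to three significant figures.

T ≈ 14.6 hours

Semi-major axis a = (r_p + r_a)/2 = (1880.0 + 12130)/2 = 7005.0 km = 7.005×10⁶ m.
By Kepler's third law T = 2π√(a³/μ) = 2π × 8.372×10³ = 5.260×10⁴ s.
= 14.61 hours.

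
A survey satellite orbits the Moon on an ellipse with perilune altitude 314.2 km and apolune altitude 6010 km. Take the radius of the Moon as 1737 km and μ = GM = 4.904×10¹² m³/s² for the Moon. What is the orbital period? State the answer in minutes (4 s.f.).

T ≈ 512.8 minutes

r_p = 1737 + 314.2 = 2051.2 km = 2.0512×10⁶ m.
r_a = 1737 + 6010 = 7747.0 km = 7.7470×10⁶ m.
Semi-major axis a = (r_p + r_a)/2 = (2051.2 + 7747.0)/2 = 4899.1 km = 4.899×10⁶ m.
By Kepler's third law T = 2π√(a³/μ) = 2π × 4.897×10³ = 3.077×10⁴ s.
= 512.8 minutes.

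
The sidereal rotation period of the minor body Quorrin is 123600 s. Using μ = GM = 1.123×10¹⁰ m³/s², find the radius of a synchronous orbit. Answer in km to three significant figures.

A synchronous orbit has period T, so by Kepler's third law a = (μT²/4π²)^(1/3).
μT²/4π² = 1.123×10¹⁰ × (1.236×10⁵)² / 39.48 = 4.346×10¹⁸ m³.
a = 1.632×10⁶ m = 1631.9 km.

r_sync ≈ 1630 km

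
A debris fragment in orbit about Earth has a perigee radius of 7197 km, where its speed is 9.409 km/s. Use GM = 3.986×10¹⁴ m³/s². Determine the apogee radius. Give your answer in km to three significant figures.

apogee radius ≈ 28600 km

r_p = 7.197×10⁶ m.
Specific energy ε = v²/2 − μ/r = -1.112×10⁷ J/kg, so a = −μ/(2ε) = 1.792×10⁷ m.
The apsides satisfy r_p + r_a = 2a, so the apogee radius is 2a − r_p = 2.865×10⁷ m = 28650 km.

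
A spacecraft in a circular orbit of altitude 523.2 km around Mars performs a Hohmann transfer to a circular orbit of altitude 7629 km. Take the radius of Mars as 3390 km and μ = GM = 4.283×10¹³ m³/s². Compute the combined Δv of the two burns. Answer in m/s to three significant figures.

r₁ = 3390 + 523.2 = 3913.2 km = 3.9132×10⁶ m.
r₂ = 3390 + 7629 = 11019 km = 1.1019×10⁷ m.
Transfer ellipse a_t = (r₁ + r₂)/2 = 7.466×10⁶ m.
At r₁: circular v_c1 = √(μ/r₁) = 3308 m/s; transfer-periapsis v_p = √[μ(2/r₁ − 1/a_t)] = 4019 m/s.
Δv₁ = v_p − v_c1 = 710.8 m/s.
At r₂: circular v_c2 = √(μ/r₂) = 1972 m/s; transfer-apoapsis v_a = √[μ(2/r₂ − 1/a_t)] = 1427 m/s.
Δv₂ = v_c2 − v_a = 544.2 m/s.
Total Δv = Δv₁ + Δv₂ = 1255 m/s.

Δv_total ≈ 1260 m/s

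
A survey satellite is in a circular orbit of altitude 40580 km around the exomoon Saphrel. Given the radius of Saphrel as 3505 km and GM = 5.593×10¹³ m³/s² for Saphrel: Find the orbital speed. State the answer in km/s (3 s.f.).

v ≈ 1.13 km/s

r = 3505 + 40580 = 44085 km = 4.4085×10⁷ m.
For a circular orbit v = √(μ/r) = √(5.593×10¹³ / 4.408×10⁷) = √(1.269×10⁶) = 1126 m/s.
That is 1.126 km/s.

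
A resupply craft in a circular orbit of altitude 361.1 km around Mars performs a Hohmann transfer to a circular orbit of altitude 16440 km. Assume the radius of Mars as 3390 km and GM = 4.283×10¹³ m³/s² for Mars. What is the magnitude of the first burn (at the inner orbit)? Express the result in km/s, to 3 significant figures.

Δv ≈ 1.00 km/s

r₁ = 3390 + 361.1 = 3751.1 km = 3.7511×10⁶ m.
r₂ = 3390 + 16440 = 19830 km = 1.9830×10⁷ m.
Transfer ellipse a_t = (r₁ + r₂)/2 = 1.179×10⁷ m.
At r₁: circular v_c1 = √(μ/r₁) = 3379 m/s; transfer-periapsis v_p = √[μ(2/r₁ − 1/a_t)] = 4382 m/s.
Δv₁ = v_p − v_c1 = 1003 m/s.
= 1.003 km/s.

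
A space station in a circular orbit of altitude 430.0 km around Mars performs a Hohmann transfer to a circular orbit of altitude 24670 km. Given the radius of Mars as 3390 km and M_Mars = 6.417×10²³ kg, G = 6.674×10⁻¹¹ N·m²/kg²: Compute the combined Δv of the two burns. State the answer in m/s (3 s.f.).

Δv_total ≈ 1720 m/s

μ = GM = 6.674×10⁻¹¹ × 6.417×10²³ = 4.283×10¹³ m³/s².
r₁ = 3390 + 430.0 = 3820.0 km = 3.8200×10⁶ m.
r₂ = 3390 + 24670 = 28060 km = 2.8060×10⁷ m.
Transfer ellipse a_t = (r₁ + r₂)/2 = 1.594×10⁷ m.
At r₁: circular v_c1 = √(μ/r₁) = 3348 m/s; transfer-periapsis v_p = √[μ(2/r₁ − 1/a_t)] = 4442 m/s.
Δv₁ = v_p − v_c1 = 1094 m/s.
At r₂: circular v_c2 = √(μ/r₂) = 1235 m/s; transfer-apoapsis v_a = √[μ(2/r₂ − 1/a_t)] = 604.8 m/s.
Δv₂ = v_c2 − v_a = 630.6 m/s.
Total Δv = Δv₁ + Δv₂ = 1725 m/s.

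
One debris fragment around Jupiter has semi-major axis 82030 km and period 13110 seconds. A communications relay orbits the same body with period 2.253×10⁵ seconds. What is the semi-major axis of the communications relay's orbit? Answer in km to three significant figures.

Kepler's third law: a³ ∝ T², so a₂ = a₁ (T₂/T₁)^(2/3).
T₂/T₁ = 17.19, (T₂/T₁)^(2/3) = 6.659.
a₂ = 82030 × 6.659 = 5.463×10⁵ km.

a₂ ≈ 5.46×10⁵ km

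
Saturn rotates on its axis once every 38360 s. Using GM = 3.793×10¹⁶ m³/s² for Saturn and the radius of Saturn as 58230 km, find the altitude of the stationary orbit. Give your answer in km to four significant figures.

h_sync ≈ 54000 km

A synchronous orbit has period T, so by Kepler's third law a = (μT²/4π²)^(1/3).
μT²/4π² = 3.793×10¹⁶ × (3.836×10⁴)² / 39.48 = 1.414×10²⁴ m³.
a = 1.122×10⁸ m = 1.1223×10⁵ km.
Altitude h = a − R = 1.1223×10⁵ − 58230 = 54005 km.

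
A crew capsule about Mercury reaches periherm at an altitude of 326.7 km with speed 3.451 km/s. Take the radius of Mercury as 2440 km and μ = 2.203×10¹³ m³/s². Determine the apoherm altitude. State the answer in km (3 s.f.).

r_p = 2440 + 326.7 = 2766.7 km = 2.767×10⁶ m.
Specific energy ε = v²/2 − μ/r = -2.008×10⁶ J/kg, so a = −μ/(2ε) = 5.486×10⁶ m.
The apsides satisfy r_p + r_a = 2a, so the apoherm radius is 2a − r_p = 8.205×10⁶ m = 8205.2 km.
Apoherm altitude = 8205.2 − 2440 = 5765.2 km.

apoherm altitude ≈ 5770 km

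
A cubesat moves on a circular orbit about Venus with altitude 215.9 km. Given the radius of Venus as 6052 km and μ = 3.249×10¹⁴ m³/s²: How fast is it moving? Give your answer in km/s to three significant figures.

v ≈ 7.20 km/s

r = 6052 + 215.9 = 6267.9 km = 6.2679×10⁶ m.
For a circular orbit v = √(μ/r) = √(3.249×10¹⁴ / 6.268×10⁶) = √(5.184×10⁷) = 7200 m/s.
That is 7.200 km/s.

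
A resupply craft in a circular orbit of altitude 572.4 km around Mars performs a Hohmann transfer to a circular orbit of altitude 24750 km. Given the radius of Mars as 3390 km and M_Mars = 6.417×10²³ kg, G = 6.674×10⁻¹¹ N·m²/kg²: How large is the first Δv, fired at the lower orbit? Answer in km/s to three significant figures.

Δv ≈ 1.07 km/s

μ = GM = 6.674×10⁻¹¹ × 6.417×10²³ = 4.283×10¹³ m³/s².
r₁ = 3390 + 572.4 = 3962.4 km = 3.9624×10⁶ m.
r₂ = 3390 + 24750 = 28140 km = 2.8140×10⁷ m.
Transfer ellipse a_t = (r₁ + r₂)/2 = 1.605×10⁷ m.
At r₁: circular v_c1 = √(μ/r₁) = 3288 m/s; transfer-periapsis v_p = √[μ(2/r₁ − 1/a_t)] = 4353 m/s.
Δv₁ = v_p − v_c1 = 1065 m/s.
= 1.065 km/s.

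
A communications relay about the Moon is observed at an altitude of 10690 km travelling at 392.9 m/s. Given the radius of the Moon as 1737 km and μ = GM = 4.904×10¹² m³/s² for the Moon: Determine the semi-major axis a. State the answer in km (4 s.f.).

r = 1737 + 10690 = 12427 km = 1.243×10⁷ m.
Vis-viva rearranged: 1/a = 2/r − v²/μ = 1.609×10⁻⁷ − 3.148×10⁻⁸ = 1.295×10⁻⁷ m⁻¹.
a = 7.724×10⁶ m = 7724.3 km.

a ≈ 7724 km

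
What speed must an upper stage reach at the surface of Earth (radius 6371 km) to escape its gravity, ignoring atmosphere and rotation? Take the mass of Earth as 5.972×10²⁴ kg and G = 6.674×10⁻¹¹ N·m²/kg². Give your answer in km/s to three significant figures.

μ = GM = 6.674×10⁻¹¹ × 5.972×10²⁴ = 3.986×10¹⁴ m³/s².
r = R = 6.371×10⁶ m.
Escape speed v_esc = √(2μ/r) = √(2 × 3.986×10¹⁴ / 6.371×10⁶) = √(1.251×10⁸) = 11190 m/s.
= 11.19 km/s.

v_esc ≈ 11.2 km/s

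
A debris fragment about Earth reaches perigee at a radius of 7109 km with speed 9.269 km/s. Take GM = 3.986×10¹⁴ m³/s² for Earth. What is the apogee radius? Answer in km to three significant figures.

apogee radius ≈ 23300 km

r_p = 7.109×10⁶ m.
Specific energy ε = v²/2 − μ/r = -1.311×10⁷ J/kg, so a = −μ/(2ε) = 1.520×10⁷ m.
The apsides satisfy r_p + r_a = 2a, so the apogee radius is 2a − r_p = 2.329×10⁷ m = 23289 km.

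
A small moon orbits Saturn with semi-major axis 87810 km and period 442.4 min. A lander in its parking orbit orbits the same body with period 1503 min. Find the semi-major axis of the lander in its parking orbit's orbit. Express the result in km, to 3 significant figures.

a₂ ≈ 1.98×10⁵ km

Kepler's third law: a³ ∝ T², so a₂ = a₁ (T₂/T₁)^(2/3).
T₂/T₁ = 3.397, (T₂/T₁)^(2/3) = 2.260.
a₂ = 87810 × 2.260 = 1.984×10⁵ km.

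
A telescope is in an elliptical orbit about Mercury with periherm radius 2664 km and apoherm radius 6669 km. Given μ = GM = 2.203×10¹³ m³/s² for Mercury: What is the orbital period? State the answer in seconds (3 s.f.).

T ≈ 13500 seconds

Semi-major axis a = (r_p + r_a)/2 = (2664.0 + 6669.0)/2 = 4666.5 km = 4.666×10⁶ m.
By Kepler's third law T = 2π√(a³/μ) = 2π × 2.148×10³ = 1.349×10⁴ s.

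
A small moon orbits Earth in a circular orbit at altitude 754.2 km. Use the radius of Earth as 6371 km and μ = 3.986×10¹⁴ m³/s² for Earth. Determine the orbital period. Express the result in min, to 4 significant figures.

T ≈ 99.76 min

r = 6371 + 754.2 = 7125.2 km = 7.1252×10⁶ m.
Kepler's third law: T = 2π√(r³/μ) = 2π√((7.125×10⁶)³ / 3.986×10¹⁴).
r³/μ = 9.075×10⁵ s², so T = 2π × 9.526×10² = 5.986×10³ s.
Converting: 5.986×10³ s ÷ 60.00 = 99.76 min.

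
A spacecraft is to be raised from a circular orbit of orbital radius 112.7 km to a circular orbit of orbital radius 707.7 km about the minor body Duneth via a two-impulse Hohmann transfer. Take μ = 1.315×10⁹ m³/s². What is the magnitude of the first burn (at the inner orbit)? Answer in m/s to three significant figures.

r₁ = 112.7 km = 1.127×10⁵ m.
r₂ = 707.7 km = 7.077×10⁵ m.
Transfer ellipse a_t = (r₁ + r₂)/2 = 4.102×10⁵ m.
At r₁: circular v_c1 = √(μ/r₁) = 108.0 m/s; transfer-periapsis v_p = √[μ(2/r₁ − 1/a_t)] = 141.9 m/s.
Δv₁ = v_p − v_c1 = 33.86 m/s.

Δv ≈ 33.9 m/s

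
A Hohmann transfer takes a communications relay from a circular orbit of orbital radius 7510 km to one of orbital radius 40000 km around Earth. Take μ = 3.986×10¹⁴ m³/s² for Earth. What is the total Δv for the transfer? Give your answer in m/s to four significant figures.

r₁ = 7510 km = 7.510×10⁶ m.
r₂ = 40000 km = 4.000×10⁷ m.
Transfer ellipse a_t = (r₁ + r₂)/2 = 2.376×10⁷ m.
At r₁: circular v_c1 = √(μ/r₁) = 7285 m/s; transfer-perigee v_p = √[μ(2/r₁ − 1/a_t)] = 9454 m/s.
Δv₁ = v_p − v_c1 = 2168 m/s.
At r₂: circular v_c2 = √(μ/r₂) = 3157 m/s; transfer-apogee v_a = √[μ(2/r₂ − 1/a_t)] = 1775 m/s.
Δv₂ = v_c2 − v_a = 1382 m/s.
Total Δv = Δv₁ + Δv₂ = 3550 m/s.

Δv_total ≈ 3550 m/s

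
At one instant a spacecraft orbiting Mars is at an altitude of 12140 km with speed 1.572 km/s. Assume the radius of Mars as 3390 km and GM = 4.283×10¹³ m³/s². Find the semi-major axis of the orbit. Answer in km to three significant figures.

r = 3390 + 12140 = 15530 km = 1.553×10⁷ m.
Specific orbital energy ε = v²/2 − μ/r = (1572)²/2 − 4.283×10¹³/1.553×10⁷ = -1.522×10⁶ J/kg.
Since ε = −μ/(2a), a = −μ/(2ε) = 1.407×10⁷ m = 14068 km.

a ≈ 14100 km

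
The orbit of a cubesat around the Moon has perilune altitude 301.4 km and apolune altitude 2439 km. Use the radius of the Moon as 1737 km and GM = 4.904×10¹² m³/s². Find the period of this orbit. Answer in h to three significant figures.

T ≈ 4.32 h

r_p = 1737 + 301.4 = 2038.4 km = 2.0384×10⁶ m.
r_a = 1737 + 2439 = 4176.0 km = 4.1760×10⁶ m.
Semi-major axis a = (r_p + r_a)/2 = (2038.4 + 4176.0)/2 = 3107.2 km = 3.107×10⁶ m.
By Kepler's third law T = 2π√(a³/μ) = 2π × 2.473×10³ = 1.554×10⁴ s.
= 4.317 h.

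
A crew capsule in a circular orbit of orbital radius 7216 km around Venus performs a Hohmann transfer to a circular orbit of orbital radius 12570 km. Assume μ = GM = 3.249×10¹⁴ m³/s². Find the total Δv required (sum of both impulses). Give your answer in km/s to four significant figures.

r₁ = 7216 km = 7.216×10⁶ m.
r₂ = 12570 km = 1.257×10⁷ m.
Transfer ellipse a_t = (r₁ + r₂)/2 = 9.893×10⁶ m.
At r₁: circular v_c1 = √(μ/r₁) = 6710 m/s; transfer-periapsis v_p = √[μ(2/r₁ − 1/a_t)] = 7564 m/s.
Δv₁ = v_p − v_c1 = 853.6 m/s.
At r₂: circular v_c2 = √(μ/r₂) = 5084 m/s; transfer-apoapsis v_a = √[μ(2/r₂ − 1/a_t)] = 4342 m/s.
Δv₂ = v_c2 − v_a = 742.0 m/s.
Total Δv = Δv₁ + Δv₂ = 1596 m/s = 1.596 km/s.

Δv_total ≈ 1.596 km/s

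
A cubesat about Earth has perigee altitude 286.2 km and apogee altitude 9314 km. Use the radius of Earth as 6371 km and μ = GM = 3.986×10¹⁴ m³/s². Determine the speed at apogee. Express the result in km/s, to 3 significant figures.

v ≈ 3.89 km/s

r_p = 6371 + 286.2 = 6657.2 km = 6.6572×10⁶ m.
r_a = 6371 + 9314 = 15685 km = 1.5685×10⁷ m.
Semi-major axis a = (r_p + r_a)/2 = 11171 km = 1.117×10⁷ m.
Vis-viva: v² = μ(2/r − 1/a) = 3.986×10¹⁴ × (1.275×10⁻⁷ − 8.952×10⁻⁸) = 1.514×10⁷ m²/s².
v = 3892 m/s = 3.892 km/s.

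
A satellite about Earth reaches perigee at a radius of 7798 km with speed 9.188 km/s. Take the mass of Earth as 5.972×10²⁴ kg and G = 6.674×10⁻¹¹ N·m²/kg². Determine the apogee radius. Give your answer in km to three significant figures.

apogee radius ≈ 37000 km

μ = GM = 6.674×10⁻¹¹ × 5.972×10²⁴ = 3.986×10¹⁴ m³/s².
r_p = 7.798×10⁶ m.
Specific energy ε = v²/2 − μ/r = -8.902×10⁶ J/kg, so a = −μ/(2ε) = 2.239×10⁷ m.
The apsides satisfy r_p + r_a = 2a, so the apogee radius is 2a − r_p = 3.697×10⁷ m = 36974 km.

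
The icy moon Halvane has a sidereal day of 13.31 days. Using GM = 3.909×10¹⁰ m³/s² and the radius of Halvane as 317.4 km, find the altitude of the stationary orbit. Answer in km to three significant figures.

h_sync ≈ 10600 km

T = 13.31 days = 1.150×10⁶ s.
A synchronous orbit has period T, so by Kepler's third law a = (μT²/4π²)^(1/3).
μT²/4π² = 3.909×10¹⁰ × (1.150×10⁶)² / 39.48 = 1.309×10²¹ m³.
a = 1.094×10⁷ m = 10940 km.
Altitude h = a − R = 10940 − 317.4 = 10623 km.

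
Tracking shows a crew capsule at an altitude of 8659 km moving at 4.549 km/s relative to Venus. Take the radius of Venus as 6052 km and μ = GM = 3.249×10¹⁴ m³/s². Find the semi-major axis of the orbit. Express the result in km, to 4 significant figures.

a ≈ 13840 km

r = 6052 + 8659 = 14711 km = 1.471×10⁷ m.
Vis-viva rearranged: 1/a = 2/r − v²/μ = 1.360×10⁻⁷ − 6.369×10⁻⁸ = 7.226×10⁻⁸ m⁻¹.
a = 1.384×10⁷ m = 13839 km.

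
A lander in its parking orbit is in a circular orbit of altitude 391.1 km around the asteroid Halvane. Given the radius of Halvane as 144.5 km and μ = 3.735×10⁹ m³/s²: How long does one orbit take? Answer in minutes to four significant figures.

T ≈ 671.7 minutes

r = 144.5 + 391.1 = 535.60 km = 5.3560×10⁵ m.
Kepler's third law: T = 2π√(r³/μ) = 2π√((5.356×10⁵)³ / 3.735×10⁹).
r³/μ = 4.114×10⁷ s², so T = 2π × 6.414×10³ = 4.030×10⁴ s.
Converting: 4.030×10⁴ s ÷ 60.00 = 671.7 minutes.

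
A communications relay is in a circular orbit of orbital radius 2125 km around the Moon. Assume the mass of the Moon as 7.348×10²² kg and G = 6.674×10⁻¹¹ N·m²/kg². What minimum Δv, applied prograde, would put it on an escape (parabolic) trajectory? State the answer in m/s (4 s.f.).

μ = GM = 6.674×10⁻¹¹ × 7.348×10²² = 4.904×10¹² m³/s².
r = 2125 km = 2.125×10⁶ m.
Circular speed v_c = √(μ/r) = 1519 m/s.
Escape speed v_esc = √(2μ/r) = √2 × v_c = 2148 m/s.
Δv = v_esc − v_c = 629.2 m/s.

Δv ≈ 629.2 m/s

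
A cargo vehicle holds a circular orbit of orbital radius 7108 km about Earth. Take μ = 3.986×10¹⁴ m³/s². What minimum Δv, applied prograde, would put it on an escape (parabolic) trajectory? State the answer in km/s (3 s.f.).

r = 7108 km = 7.108×10⁶ m.
Circular speed v_c = √(μ/r) = 7489 m/s.
Escape speed v_esc = √(2μ/r) = √2 × v_c = 10590 m/s.
Δv = v_esc − v_c = 3102 m/s = 3.102 km/s.

Δv ≈ 3.10 km/s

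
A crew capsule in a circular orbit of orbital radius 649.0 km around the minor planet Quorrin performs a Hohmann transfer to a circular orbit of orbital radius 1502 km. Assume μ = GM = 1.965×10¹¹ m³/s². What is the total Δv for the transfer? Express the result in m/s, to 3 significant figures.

r₁ = 649.0 km = 6.490×10⁵ m.
r₂ = 1502 km = 1.502×10⁶ m.
Transfer ellipse a_t = (r₁ + r₂)/2 = 1.076×10⁶ m.
At r₁: circular v_c1 = √(μ/r₁) = 550.2 m/s; transfer-periapsis v_p = √[μ(2/r₁ − 1/a_t)] = 650.3 m/s.
Δv₁ = v_p − v_c1 = 100.0 m/s.
At r₂: circular v_c2 = √(μ/r₂) = 361.7 m/s; transfer-apoapsis v_a = √[μ(2/r₂ − 1/a_t)] = 281.0 m/s.
Δv₂ = v_c2 − v_a = 80.73 m/s.
Total Δv = Δv₁ + Δv₂ = 180.7 m/s.

Δv_total ≈ 181 m/s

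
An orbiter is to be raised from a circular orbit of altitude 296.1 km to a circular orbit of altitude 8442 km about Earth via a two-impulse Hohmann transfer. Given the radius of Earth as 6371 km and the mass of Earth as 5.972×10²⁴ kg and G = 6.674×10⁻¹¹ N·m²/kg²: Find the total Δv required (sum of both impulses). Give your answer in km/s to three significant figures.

μ = GM = 6.674×10⁻¹¹ × 5.972×10²⁴ = 3.986×10¹⁴ m³/s².
r₁ = 6371 + 296.1 = 6667.1 km = 6.6671×10⁶ m.
r₂ = 6371 + 8442 = 14813 km = 1.4813×10⁷ m.
Transfer ellipse a_t = (r₁ + r₂)/2 = 1.074×10⁷ m.
At r₁: circular v_c1 = √(μ/r₁) = 7732 m/s; transfer-perigee v_p = √[μ(2/r₁ − 1/a_t)] = 9080 m/s.
Δv₁ = v_p − v_c1 = 1348 m/s.
At r₂: circular v_c2 = √(μ/r₂) = 5187 m/s; transfer-apogee v_a = √[μ(2/r₂ − 1/a_t)] = 4087 m/s.
Δv₂ = v_c2 − v_a = 1100 m/s.
Total Δv = Δv₁ + Δv₂ = 2449 m/s = 2.449 km/s.

Δv_total ≈ 2.45 km/s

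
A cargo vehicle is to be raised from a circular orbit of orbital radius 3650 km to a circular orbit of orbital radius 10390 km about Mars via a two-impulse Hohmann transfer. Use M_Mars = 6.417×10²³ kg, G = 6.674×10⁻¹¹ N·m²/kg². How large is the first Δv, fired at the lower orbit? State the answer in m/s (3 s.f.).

μ = GM = 6.674×10⁻¹¹ × 6.417×10²³ = 4.283×10¹³ m³/s².
r₁ = 3650 km = 3.650×10⁶ m.
r₂ = 10390 km = 1.039×10⁷ m.
Transfer ellipse a_t = (r₁ + r₂)/2 = 7.020×10⁶ m.
At r₁: circular v_c1 = √(μ/r₁) = 3425 m/s; transfer-periapsis v_p = √[μ(2/r₁ − 1/a_t)] = 4167 m/s.
Δv₁ = v_p − v_c1 = 741.9 m/s.

Δv ≈ 742 m/s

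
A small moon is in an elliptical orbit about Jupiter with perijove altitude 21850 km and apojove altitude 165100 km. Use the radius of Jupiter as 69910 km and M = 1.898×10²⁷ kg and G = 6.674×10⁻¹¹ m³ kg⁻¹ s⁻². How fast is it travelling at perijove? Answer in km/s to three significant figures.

μ = GM = 6.674×10⁻¹¹ × 1.898×10²⁷ = 1.267×10¹⁷ m³/s².
r_p = 69910 + 21850 = 91760 km = 9.1760×10⁷ m.
r_a = 69910 + 165100 = 235010 km = 2.3501×10⁸ m.
Semi-major axis a = (r_p + r_a)/2 = 1.6338×10⁵ km = 1.634×10⁸ m.
Vis-viva: v² = μ(2/r − 1/a) = 1.267×10¹⁷ × (2.180×10⁻⁸ − 6.121×10⁻⁹) = 1.986×10⁹ m²/s².
v = 44560 m/s = 44.56 km/s.

v ≈ 44.6 km/s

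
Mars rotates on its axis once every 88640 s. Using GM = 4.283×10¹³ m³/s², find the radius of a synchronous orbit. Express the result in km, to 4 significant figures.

r_sync ≈ 20430 km

A synchronous orbit has period T, so by Kepler's third law a = (μT²/4π²)^(1/3).
μT²/4π² = 4.283×10¹³ × (8.864×10⁴)² / 39.48 = 8.524×10²¹ m³.
a = 2.043×10⁷ m = 20428 km.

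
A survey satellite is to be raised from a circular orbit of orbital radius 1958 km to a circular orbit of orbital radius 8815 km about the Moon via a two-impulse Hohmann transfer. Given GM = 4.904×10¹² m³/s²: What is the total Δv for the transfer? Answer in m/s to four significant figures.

r₁ = 1958 km = 1.958×10⁶ m.
r₂ = 8815 km = 8.815×10⁶ m.
Transfer ellipse a_t = (r₁ + r₂)/2 = 5.386×10⁶ m.
At r₁: circular v_c1 = √(μ/r₁) = 1583 m/s; transfer-perilune v_p = √[μ(2/r₁ − 1/a_t)] = 2025 m/s.
Δv₁ = v_p − v_c1 = 441.9 m/s.
At r₂: circular v_c2 = √(μ/r₂) = 745.9 m/s; transfer-apolune v_a = √[μ(2/r₂ − 1/a_t)] = 449.7 m/s.
Δv₂ = v_c2 − v_a = 296.2 m/s.
Total Δv = Δv₁ + Δv₂ = 738.1 m/s.

Δv_total ≈ 738.1 m/s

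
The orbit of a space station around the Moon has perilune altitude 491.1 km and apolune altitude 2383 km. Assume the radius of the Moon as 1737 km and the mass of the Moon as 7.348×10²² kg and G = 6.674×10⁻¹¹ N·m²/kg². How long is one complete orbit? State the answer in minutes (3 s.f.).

T ≈ 267 minutes

μ = GM = 6.674×10⁻¹¹ × 7.348×10²² = 4.904×10¹² m³/s².
r_p = 1737 + 491.1 = 2228.1 km = 2.2281×10⁶ m.
r_a = 1737 + 2383 = 4120.0 km = 4.1200×10⁶ m.
Semi-major axis a = (r_p + r_a)/2 = (2228.1 + 4120.0)/2 = 3174.1 km = 3.174×10⁶ m.
By Kepler's third law T = 2π√(a³/μ) = 2π × 2.554×10³ = 1.604×10⁴ s.
= 267.4 minutes.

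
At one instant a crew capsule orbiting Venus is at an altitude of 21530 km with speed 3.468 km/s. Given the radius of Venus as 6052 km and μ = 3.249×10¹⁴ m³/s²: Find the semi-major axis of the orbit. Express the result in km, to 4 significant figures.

r = 6052 + 21530 = 27582 km = 2.758×10⁷ m.
Specific orbital energy ε = v²/2 − μ/r = (3468)²/2 − 3.249×10¹⁴/2.758×10⁷ = -5.766×10⁶ J/kg.
Since ε = −μ/(2a), a = −μ/(2ε) = 2.817×10⁷ m = 28174 km.

a ≈ 28170 km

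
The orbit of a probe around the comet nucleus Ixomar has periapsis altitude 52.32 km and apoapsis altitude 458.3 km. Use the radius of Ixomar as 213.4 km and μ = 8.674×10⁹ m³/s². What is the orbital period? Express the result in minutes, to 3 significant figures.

T ≈ 361 minutes

r_p = 213.4 + 52.32 = 265.72 km = 2.6572×10⁵ m.
r_a = 213.4 + 458.3 = 671.70 km = 6.7170×10⁵ m.
Semi-major axis a = (r_p + r_a)/2 = (265.72 + 671.70)/2 = 468.71 km = 4.687×10⁵ m.
By Kepler's third law T = 2π√(a³/μ) = 2π × 3.445×10³ = 2.165×10⁴ s.
= 360.8 minutes.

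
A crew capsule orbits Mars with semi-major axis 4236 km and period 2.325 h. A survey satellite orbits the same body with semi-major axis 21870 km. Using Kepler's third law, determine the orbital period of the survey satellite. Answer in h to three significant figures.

Kepler's third law: T² ∝ a³, so T₂ = T₁ (a₂/a₁)^(3/2).
a₂/a₁ = 5.163, (a₂/a₁)^(3/2) = 11.73.
T₂ = 2.325 × 11.73 = 27.27 h.

T₂ ≈ 27.3 h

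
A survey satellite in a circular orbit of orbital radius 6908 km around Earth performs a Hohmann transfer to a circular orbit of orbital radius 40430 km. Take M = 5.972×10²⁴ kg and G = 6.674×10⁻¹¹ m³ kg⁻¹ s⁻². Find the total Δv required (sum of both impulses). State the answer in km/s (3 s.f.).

μ = GM = 6.674×10⁻¹¹ × 5.972×10²⁴ = 3.986×10¹⁴ m³/s².
r₁ = 6908 km = 6.908×10⁶ m.
r₂ = 40430 km = 4.043×10⁷ m.
Transfer ellipse a_t = (r₁ + r₂)/2 = 2.367×10⁷ m.
At r₁: circular v_c1 = √(μ/r₁) = 7596 m/s; transfer-perigee v_p = √[μ(2/r₁ − 1/a_t)] = 9927 m/s.
Δv₁ = v_p − v_c1 = 2332 m/s.
At r₂: circular v_c2 = √(μ/r₂) = 3140 m/s; transfer-apogee v_a = √[μ(2/r₂ − 1/a_t)] = 1696 m/s.
Δv₂ = v_c2 − v_a = 1444 m/s.
Total Δv = Δv₁ + Δv₂ = 3775 m/s = 3.775 km/s.

Δv_total ≈ 3.78 km/s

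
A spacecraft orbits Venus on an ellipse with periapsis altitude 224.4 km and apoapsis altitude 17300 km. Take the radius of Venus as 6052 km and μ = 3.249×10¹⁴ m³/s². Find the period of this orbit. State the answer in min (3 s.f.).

T ≈ 331 min

r_p = 6052 + 224.4 = 6276.4 km = 6.2764×10⁶ m.
r_a = 6052 + 17300 = 23352 km = 2.3352×10⁷ m.
Semi-major axis a = (r_p + r_a)/2 = (6276.4 + 23352)/2 = 14814 km = 1.481×10⁷ m.
By Kepler's third law T = 2π√(a³/μ) = 2π × 3.163×10³ = 1.988×10⁴ s.
= 331.3 min.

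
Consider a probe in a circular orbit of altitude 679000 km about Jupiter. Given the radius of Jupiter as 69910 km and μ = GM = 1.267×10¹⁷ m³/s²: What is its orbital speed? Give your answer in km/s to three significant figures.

v ≈ 13.0 km/s

r = 69910 + 679000 = 748910 km = 7.4891×10⁸ m.
For a circular orbit v = √(μ/r) = √(1.267×10¹⁷ / 7.489×10⁸) = √(1.692×10⁸) = 13010 m/s.
That is 13.01 km/s.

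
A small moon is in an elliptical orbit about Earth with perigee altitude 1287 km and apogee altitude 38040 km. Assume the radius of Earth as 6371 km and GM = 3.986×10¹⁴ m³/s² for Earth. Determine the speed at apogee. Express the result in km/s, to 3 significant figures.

v ≈ 1.62 km/s

r_p = 6371 + 1287 = 7658.0 km = 7.6580×10⁶ m.
r_a = 6371 + 38040 = 44411 km = 4.4411×10⁷ m.
Semi-major axis a = (r_p + r_a)/2 = 26034 km = 2.603×10⁷ m.
Vis-viva: v² = μ(2/r − 1/a) = 3.986×10¹⁴ × (4.503×10⁻⁸ − 3.841×10⁻⁸) = 2.640×10⁶ m²/s².
v = 1625 m/s = 1.625 km/s.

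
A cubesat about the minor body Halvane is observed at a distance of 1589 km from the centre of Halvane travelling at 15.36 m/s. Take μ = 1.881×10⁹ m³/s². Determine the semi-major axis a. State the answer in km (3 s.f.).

a ≈ 882 km

r = 1.589×10⁶ m.
Specific orbital energy ε = v²/2 − μ/r = (15.36)²/2 − 1.881×10⁹/1.589×10⁶ = -1.066×10³ J/kg.
Since ε = −μ/(2a), a = −μ/(2ε) = 8.824×10⁵ m = 882.44 km.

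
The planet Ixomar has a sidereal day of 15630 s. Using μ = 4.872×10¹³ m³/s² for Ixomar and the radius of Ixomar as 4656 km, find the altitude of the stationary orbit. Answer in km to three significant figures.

A synchronous orbit has period T, so by Kepler's third law a = (μT²/4π²)^(1/3).
μT²/4π² = 4.872×10¹³ × (1.563×10⁴)² / 39.48 = 3.015×10²⁰ m³.
a = 6.705×10⁶ m = 6705.4 km.
Altitude h = a − R = 6705.4 − 4656 = 2049.4 km.

h_sync ≈ 2050 km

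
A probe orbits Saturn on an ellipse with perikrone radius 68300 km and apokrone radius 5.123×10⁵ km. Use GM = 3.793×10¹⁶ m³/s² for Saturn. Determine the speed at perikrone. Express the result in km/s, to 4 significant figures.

Semi-major axis a = (r_p + r_a)/2 = 2.9030×10⁵ km = 2.903×10⁸ m.
Vis-viva: v² = μ(2/r − 1/a) = 3.793×10¹⁶ × (2.928×10⁻⁸ − 3.445×10⁻⁹) = 9.800×10⁸ m²/s².
v = 31310 m/s = 31.31 km/s.

v ≈ 31.31 km/s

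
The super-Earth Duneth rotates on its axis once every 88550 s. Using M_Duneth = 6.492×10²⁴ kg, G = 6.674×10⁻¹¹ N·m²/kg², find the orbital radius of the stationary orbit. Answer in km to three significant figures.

r_sync ≈ 44100 km

μ = GM = 6.674×10⁻¹¹ × 6.492×10²⁴ = 4.333×10¹⁴ m³/s².
A synchronous orbit has period T, so by Kepler's third law a = (μT²/4π²)^(1/3).
μT²/4π² = 4.333×10¹⁴ × (8.855×10⁴)² / 39.48 = 8.606×10²² m³.
a = 4.415×10⁷ m = 44150 km.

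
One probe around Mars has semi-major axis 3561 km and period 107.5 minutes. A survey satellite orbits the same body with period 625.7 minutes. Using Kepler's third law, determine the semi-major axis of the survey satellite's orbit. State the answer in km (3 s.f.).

Kepler's third law: a³ ∝ T², so a₂ = a₁ (T₂/T₁)^(2/3).
T₂/T₁ = 5.820, (T₂/T₁)^(2/3) = 3.236.
a₂ = 3561 × 3.236 = 11520 km.

a₂ ≈ 11500 km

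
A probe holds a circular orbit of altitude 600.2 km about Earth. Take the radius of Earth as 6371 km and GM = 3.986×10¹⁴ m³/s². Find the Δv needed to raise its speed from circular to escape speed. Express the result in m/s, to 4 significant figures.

r = 6371 + 600.2 = 6971.2 km = 6.9712×10⁶ m.
Circular speed v_c = √(μ/r) = 7562 m/s.
Escape speed v_esc = √(2μ/r) = √2 × v_c = 10690 m/s.
Δv = v_esc − v_c = 3132 m/s.

Δv ≈ 3132 m/s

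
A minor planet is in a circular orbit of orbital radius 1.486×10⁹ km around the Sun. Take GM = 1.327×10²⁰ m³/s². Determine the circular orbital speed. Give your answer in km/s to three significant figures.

r = 1.486×10⁹ km = 1.486×10¹² m.
For a circular orbit v = √(μ/r) = √(1.327×10²⁰ / 1.486×10¹²) = √(8.930×10⁷) = 9450 m/s.
That is 9.450 km/s.

v ≈ 9.45 km/s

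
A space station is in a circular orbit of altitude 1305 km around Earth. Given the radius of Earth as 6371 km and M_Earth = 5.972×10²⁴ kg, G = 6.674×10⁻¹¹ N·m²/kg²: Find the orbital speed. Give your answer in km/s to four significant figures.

μ = GM = 6.674×10⁻¹¹ × 5.972×10²⁴ = 3.986×10¹⁴ m³/s².
r = 6371 + 1305 = 7676.0 km = 7.6760×10⁶ m.
For a circular orbit v = √(μ/r) = √(3.986×10¹⁴ / 7.676×10⁶) = √(5.192×10⁷) = 7206 m/s.
That is 7.206 km/s.

v ≈ 7.206 km/s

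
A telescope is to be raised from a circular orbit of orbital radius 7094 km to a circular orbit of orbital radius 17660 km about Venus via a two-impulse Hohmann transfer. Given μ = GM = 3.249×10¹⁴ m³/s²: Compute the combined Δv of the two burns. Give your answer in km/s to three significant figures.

Δv_total ≈ 2.36 km/s

r₁ = 7094 km = 7.094×10⁶ m.
r₂ = 17660 km = 1.766×10⁷ m.
Transfer ellipse a_t = (r₁ + r₂)/2 = 1.238×10⁷ m.
At r₁: circular v_c1 = √(μ/r₁) = 6768 m/s; transfer-periapsis v_p = √[μ(2/r₁ − 1/a_t)] = 8084 m/s.
Δv₁ = v_p − v_c1 = 1316 m/s.
At r₂: circular v_c2 = √(μ/r₂) = 4289 m/s; transfer-apoapsis v_a = √[μ(2/r₂ − 1/a_t)] = 3247 m/s.
Δv₂ = v_c2 − v_a = 1042 m/s.
Total Δv = Δv₁ + Δv₂ = 2358 m/s = 2.358 km/s.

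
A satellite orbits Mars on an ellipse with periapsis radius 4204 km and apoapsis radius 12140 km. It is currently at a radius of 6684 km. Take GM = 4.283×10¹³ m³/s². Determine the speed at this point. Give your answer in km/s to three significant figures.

v ≈ 2.75 km/s

Semi-major axis a = (r_p + r_a)/2 = 8172.0 km = 8.172×10⁶ m.
Vis-viva: v² = μ(2/r − 1/a) = 4.283×10¹³ × (2.992×10⁻⁷ − 1.224×10⁻⁷) = 7.575×10⁶ m²/s².
v = 2752 m/s = 2.752 km/s.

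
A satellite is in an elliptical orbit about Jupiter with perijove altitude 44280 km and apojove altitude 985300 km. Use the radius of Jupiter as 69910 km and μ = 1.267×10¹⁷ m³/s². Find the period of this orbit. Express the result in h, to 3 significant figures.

r_p = 69910 + 44280 = 114190 km = 1.1419×10⁸ m.
r_a = 69910 + 985300 = 1055200 km = 1.0552×10⁹ m.
Semi-major axis a = (r_p + r_a)/2 = (1.1419×10⁵ + 1.0552×10⁶)/2 = 5.8470×10⁵ km = 5.847×10⁸ m.
By Kepler's third law T = 2π√(a³/μ) = 2π × 3.972×10⁴ = 2.496×10⁵ s.
= 69.32 h.

T ≈ 69.3 h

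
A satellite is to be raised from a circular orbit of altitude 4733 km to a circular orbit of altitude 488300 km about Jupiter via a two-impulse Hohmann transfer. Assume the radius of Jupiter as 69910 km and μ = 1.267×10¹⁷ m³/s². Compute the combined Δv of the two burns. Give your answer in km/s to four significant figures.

r₁ = 69910 + 4733 = 74643 km = 7.4643×10⁷ m.
r₂ = 69910 + 488300 = 558210 km = 5.5821×10⁸ m.
Transfer ellipse a_t = (r₁ + r₂)/2 = 3.164×10⁸ m.
At r₁: circular v_c1 = √(μ/r₁) = 41200 m/s; transfer-perijove v_p = √[μ(2/r₁ − 1/a_t)] = 54720 m/s.
Δv₁ = v_p − v_c1 = 13520 m/s.
At r₂: circular v_c2 = √(μ/r₂) = 15070 m/s; transfer-apojove v_a = √[μ(2/r₂ − 1/a_t)] = 7317 m/s.
Δv₂ = v_c2 − v_a = 7748 m/s.
Total Δv = Δv₁ + Δv₂ = 21270 m/s = 21.27 km/s.

Δv_total ≈ 21.27 km/s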